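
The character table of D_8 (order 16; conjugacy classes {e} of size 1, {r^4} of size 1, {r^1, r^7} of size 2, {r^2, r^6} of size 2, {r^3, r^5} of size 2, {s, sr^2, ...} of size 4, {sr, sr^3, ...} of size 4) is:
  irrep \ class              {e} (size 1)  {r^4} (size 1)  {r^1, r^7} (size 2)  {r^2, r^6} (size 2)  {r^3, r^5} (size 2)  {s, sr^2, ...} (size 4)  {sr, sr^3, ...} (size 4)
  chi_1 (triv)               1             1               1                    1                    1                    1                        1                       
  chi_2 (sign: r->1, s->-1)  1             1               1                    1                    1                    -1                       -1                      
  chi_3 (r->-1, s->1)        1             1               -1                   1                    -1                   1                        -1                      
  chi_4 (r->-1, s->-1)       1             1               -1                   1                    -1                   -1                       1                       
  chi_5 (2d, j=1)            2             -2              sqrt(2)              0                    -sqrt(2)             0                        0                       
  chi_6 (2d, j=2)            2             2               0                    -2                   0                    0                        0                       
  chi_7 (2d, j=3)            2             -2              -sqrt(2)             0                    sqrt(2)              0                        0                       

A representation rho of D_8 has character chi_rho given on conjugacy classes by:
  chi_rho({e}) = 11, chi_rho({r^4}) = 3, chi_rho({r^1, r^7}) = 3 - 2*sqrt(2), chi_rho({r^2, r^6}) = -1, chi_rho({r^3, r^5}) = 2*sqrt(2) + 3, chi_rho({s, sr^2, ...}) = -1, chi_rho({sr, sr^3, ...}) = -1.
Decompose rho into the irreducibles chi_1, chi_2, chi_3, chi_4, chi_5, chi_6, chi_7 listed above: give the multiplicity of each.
Multiplicities: chi_1: 1, chi_2: 2, chi_3: 0, chi_4: 0, chi_5: 0, chi_6: 2, chi_7: 2.

Derivation: Use <chi_rho, chi> = (1/|G|) sum_C |C| * chi_rho(C) * conj(chi(C)) with |G| = 16 for each irreducible chi in the table:
  <chi_rho, chi_1> = (1/16)[1*(11)*conj(1) + 1*(3)*conj(1) + 2*(3 - 2*sqrt(2))*conj(1) + 2*(-1)*conj(1) + 2*(2*sqrt(2) + 3)*conj(1) + 4*(-1)*conj(1) + 4*(-1)*conj(1)]
      = (1/16)[(11) + (3) + (6 - 4*sqrt(2)) + (-2) + (4*sqrt(2) + 6) + (-4) + (-4)] = 16/16 = 1
  <chi_rho, chi_2> = (1/16)[1*(11)*conj(1) + 1*(3)*conj(1) + 2*(3 - 2*sqrt(2))*conj(1) + 2*(-1)*conj(1) + 2*(2*sqrt(2) + 3)*conj(1) + 4*(-1)*conj(-1) + 4*(-1)*conj(-1)]
      = (1/16)[(11) + (3) + (6 - 4*sqrt(2)) + (-2) + (4*sqrt(2) + 6) + (4) + (4)] = 32/16 = 2
  <chi_rho, chi_3> = (1/16)[1*(11)*conj(1) + 1*(3)*conj(1) + 2*(3 - 2*sqrt(2))*conj(-1) + 2*(-1)*conj(1) + 2*(2*sqrt(2) + 3)*conj(-1) + 4*(-1)*conj(1) + 4*(-1)*conj(-1)]
      = (1/16)[(11) + (3) + (-6 + 4*sqrt(2)) + (-2) + (-6 - 4*sqrt(2)) + (-4) + (4)] = 0/16 = 0
  <chi_rho, chi_4> = (1/16)[1*(11)*conj(1) + 1*(3)*conj(1) + 2*(3 - 2*sqrt(2))*conj(-1) + 2*(-1)*conj(1) + 2*(2*sqrt(2) + 3)*conj(-1) + 4*(-1)*conj(-1) + 4*(-1)*conj(1)]
      = (1/16)[(11) + (3) + (-6 + 4*sqrt(2)) + (-2) + (-6 - 4*sqrt(2)) + (4) + (-4)] = 0/16 = 0
  <chi_rho, chi_5> = (1/16)[1*(11)*conj(2) + 1*(3)*conj(-2) + 2*(3 - 2*sqrt(2))*conj(sqrt(2)) + 2*(-1)*conj(0) + 2*(2*sqrt(2) + 3)*conj(-sqrt(2)) + 4*(-1)*conj(0) + 4*(-1)*conj(0)]
      = (1/16)[(22) + (-6) + (-8 + 6*sqrt(2)) + (0) + (-6*sqrt(2) - 8) + (0) + (0)] = 0/16 = 0
  <chi_rho, chi_6> = (1/16)[1*(11)*conj(2) + 1*(3)*conj(2) + 2*(3 - 2*sqrt(2))*conj(0) + 2*(-1)*conj(-2) + 2*(2*sqrt(2) + 3)*conj(0) + 4*(-1)*conj(0) + 4*(-1)*conj(0)]
      = (1/16)[(22) + (6) + (0) + (4) + (0) + (0) + (0)] = 32/16 = 2
  <chi_rho, chi_7> = (1/16)[1*(11)*conj(2) + 1*(3)*conj(-2) + 2*(3 - 2*sqrt(2))*conj(-sqrt(2)) + 2*(-1)*conj(0) + 2*(2*sqrt(2) + 3)*conj(sqrt(2)) + 4*(-1)*conj(0) + 4*(-1)*conj(0)]
      = (1/16)[(22) + (-6) + (8 - 6*sqrt(2)) + (0) + (8 + 6*sqrt(2)) + (0) + (0)] = 32/16 = 2
Dimension check: dim(rho) = sum (mult * dim) = 1*1 + 2*1 + 0*1 + 0*1 + 0*2 + 2*2 + 2*2 = 11 = chi_rho(e) = 11.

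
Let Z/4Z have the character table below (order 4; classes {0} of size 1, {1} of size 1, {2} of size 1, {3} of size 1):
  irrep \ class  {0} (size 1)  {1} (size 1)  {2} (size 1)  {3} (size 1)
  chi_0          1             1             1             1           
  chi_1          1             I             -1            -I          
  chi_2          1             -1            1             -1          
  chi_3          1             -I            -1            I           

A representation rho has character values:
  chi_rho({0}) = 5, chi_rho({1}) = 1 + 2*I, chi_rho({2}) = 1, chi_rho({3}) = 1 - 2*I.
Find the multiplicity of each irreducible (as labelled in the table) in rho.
Multiplicities: chi_0: 2, chi_1: 2, chi_2: 1, chi_3: 0.

Proof sketch: Use <chi_rho, chi> = (1/|G|) sum_C |C| * chi_rho(C) * conj(chi(C)) with |G| = 4 for each irreducible chi in the table:
  <chi_rho, chi_0> = (1/4)[1*(5)*conj(1) + 1*(1 + 2*I)*conj(1) + 1*(1)*conj(1) + 1*(1 - 2*I)*conj(1)]
      = (1/4)[(5) + (1 + 2*I) + (1) + (1 - 2*I)] = 8/4 = 2
  <chi_rho, chi_1> = (1/4)[1*(5)*conj(1) + 1*(1 + 2*I)*conj(I) + 1*(1)*conj(-1) + 1*(1 - 2*I)*conj(-I)]
      = (1/4)[(5) + (2 - I) + (-1) + (2 + I)] = 8/4 = 2
  <chi_rho, chi_2> = (1/4)[1*(5)*conj(1) + 1*(1 + 2*I)*conj(-1) + 1*(1)*conj(1) + 1*(1 - 2*I)*conj(-1)]
      = (1/4)[(5) + (-1 - 2*I) + (1) + (-1 + 2*I)] = 4/4 = 1
  <chi_rho, chi_3> = (1/4)[1*(5)*conj(1) + 1*(1 + 2*I)*conj(-I) + 1*(1)*conj(-1) + 1*(1 - 2*I)*conj(I)]
      = (1/4)[(5) + (-2 + I) + (-1) + (-2 - I)] = 0/4 = 0
(Exp terms are combined using exp(i*s)*conj(exp(i*t)) = exp(i*(s-t)), and sums of them are collapsed using the identity that for every m > 1 the m distinct m-th roots of unity sum to 0, e.g. 1 + exp(2*I*pi/3) + exp(-2*I*pi/3) = 0.)
Dimension check: dim(rho) = sum (mult * dim) = 2*1 + 2*1 + 1*1 + 0*1 = 5 = chi_rho(e) = 5.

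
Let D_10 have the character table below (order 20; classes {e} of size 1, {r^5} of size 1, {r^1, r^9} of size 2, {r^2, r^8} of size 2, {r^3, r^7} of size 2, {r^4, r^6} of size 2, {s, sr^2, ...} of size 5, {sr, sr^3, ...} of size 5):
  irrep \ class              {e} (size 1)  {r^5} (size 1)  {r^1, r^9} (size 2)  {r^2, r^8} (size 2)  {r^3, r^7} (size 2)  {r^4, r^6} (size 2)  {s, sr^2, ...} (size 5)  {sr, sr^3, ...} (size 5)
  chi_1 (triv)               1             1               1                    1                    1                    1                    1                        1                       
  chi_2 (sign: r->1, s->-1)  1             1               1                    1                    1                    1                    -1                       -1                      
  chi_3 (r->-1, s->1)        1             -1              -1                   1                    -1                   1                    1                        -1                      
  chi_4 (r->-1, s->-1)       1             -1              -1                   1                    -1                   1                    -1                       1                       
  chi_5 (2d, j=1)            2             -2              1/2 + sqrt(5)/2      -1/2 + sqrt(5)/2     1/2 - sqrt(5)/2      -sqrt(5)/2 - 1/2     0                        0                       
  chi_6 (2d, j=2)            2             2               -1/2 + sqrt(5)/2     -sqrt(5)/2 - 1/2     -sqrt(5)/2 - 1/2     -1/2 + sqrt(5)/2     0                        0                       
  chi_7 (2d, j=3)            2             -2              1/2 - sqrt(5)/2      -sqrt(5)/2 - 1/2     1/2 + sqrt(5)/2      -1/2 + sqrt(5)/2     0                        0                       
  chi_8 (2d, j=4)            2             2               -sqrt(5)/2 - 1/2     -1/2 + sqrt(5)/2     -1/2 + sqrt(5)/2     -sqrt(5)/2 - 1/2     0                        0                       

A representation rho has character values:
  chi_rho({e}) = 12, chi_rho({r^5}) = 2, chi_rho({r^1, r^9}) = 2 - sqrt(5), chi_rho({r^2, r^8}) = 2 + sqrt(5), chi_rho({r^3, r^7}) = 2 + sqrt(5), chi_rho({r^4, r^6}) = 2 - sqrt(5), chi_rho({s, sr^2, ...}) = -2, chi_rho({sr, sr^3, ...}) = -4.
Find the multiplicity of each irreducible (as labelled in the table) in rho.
Multiplicities: chi_1: 0, chi_2: 3, chi_3: 1, chi_4: 0, chi_5: 1, chi_6: 0, chi_7: 1, chi_8: 2.

Explanation: Use <chi_rho, chi> = (1/|G|) sum_C |C| * chi_rho(C) * conj(chi(C)) with |G| = 20 for each irreducible chi in the table:
  <chi_rho, chi_1> = (1/20)[1*(12)*conj(1) + 1*(2)*conj(1) + 2*(2 - sqrt(5))*conj(1) + 2*(2 + sqrt(5))*conj(1) + 2*(2 + sqrt(5))*conj(1) + 2*(2 - sqrt(5))*conj(1) + 5*(-2)*conj(1) + 5*(-4)*conj(1)]
      = (1/20)[(12) + (2) + (4 - 2*sqrt(5)) + (4 + 2*sqrt(5)) + (4 + 2*sqrt(5)) + (4 - 2*sqrt(5)) + (-10) + (-20)] = 0/20 = 0
  <chi_rho, chi_2> = (1/20)[1*(12)*conj(1) + 1*(2)*conj(1) + 2*(2 - sqrt(5))*conj(1) + 2*(2 + sqrt(5))*conj(1) + 2*(2 + sqrt(5))*conj(1) + 2*(2 - sqrt(5))*conj(1) + 5*(-2)*conj(-1) + 5*(-4)*conj(-1)]
      = (1/20)[(12) + (2) + (4 - 2*sqrt(5)) + (4 + 2*sqrt(5)) + (4 + 2*sqrt(5)) + (4 - 2*sqrt(5)) + (10) + (20)] = 60/20 = 3
  <chi_rho, chi_3> = (1/20)[1*(12)*conj(1) + 1*(2)*conj(-1) + 2*(2 - sqrt(5))*conj(-1) + 2*(2 + sqrt(5))*conj(1) + 2*(2 + sqrt(5))*conj(-1) + 2*(2 - sqrt(5))*conj(1) + 5*(-2)*conj(1) + 5*(-4)*conj(-1)]
      = (1/20)[(12) + (-2) + (-4 + 2*sqrt(5)) + (4 + 2*sqrt(5)) + (-2*sqrt(5) - 4) + (4 - 2*sqrt(5)) + (-10) + (20)] = 20/20 = 1
  <chi_rho, chi_4> = (1/20)[1*(12)*conj(1) + 1*(2)*conj(-1) + 2*(2 - sqrt(5))*conj(-1) + 2*(2 + sqrt(5))*conj(1) + 2*(2 + sqrt(5))*conj(-1) + 2*(2 - sqrt(5))*conj(1) + 5*(-2)*conj(-1) + 5*(-4)*conj(1)]
      = (1/20)[(12) + (-2) + (-4 + 2*sqrt(5)) + (4 + 2*sqrt(5)) + (-2*sqrt(5) - 4) + (4 - 2*sqrt(5)) + (10) + (-20)] = 0/20 = 0
  <chi_rho, chi_5> = (1/20)[1*(12)*conj(2) + 1*(2)*conj(-2) + 2*(2 - sqrt(5))*conj(1/2 + sqrt(5)/2) + 2*(2 + sqrt(5))*conj(-1/2 + sqrt(5)/2) + 2*(2 + sqrt(5))*conj(1/2 - sqrt(5)/2) + 2*(2 - sqrt(5))*conj(-sqrt(5)/2 - 1/2) + 5*(-2)*conj(0) + 5*(-4)*conj(0)]
      = (1/20)[(24) + (-4) + (-3 + sqrt(5)) + (sqrt(5) + 3) + (-3 - sqrt(5)) + (3 - sqrt(5)) + (0) + (0)] = 20/20 = 1
  <chi_rho, chi_6> = (1/20)[1*(12)*conj(2) + 1*(2)*conj(2) + 2*(2 - sqrt(5))*conj(-1/2 + sqrt(5)/2) + 2*(2 + sqrt(5))*conj(-sqrt(5)/2 - 1/2) + 2*(2 + sqrt(5))*conj(-sqrt(5)/2 - 1/2) + 2*(2 - sqrt(5))*conj(-1/2 + sqrt(5)/2) + 5*(-2)*conj(0) + 5*(-4)*conj(0)]
      = (1/20)[(24) + (4) + (-7 + 3*sqrt(5)) + (-7 - 3*sqrt(5)) + (-7 - 3*sqrt(5)) + (-7 + 3*sqrt(5)) + (0) + (0)] = 0/20 = 0
  <chi_rho, chi_7> = (1/20)[1*(12)*conj(2) + 1*(2)*conj(-2) + 2*(2 - sqrt(5))*conj(1/2 - sqrt(5)/2) + 2*(2 + sqrt(5))*conj(-sqrt(5)/2 - 1/2) + 2*(2 + sqrt(5))*conj(1/2 + sqrt(5)/2) + 2*(2 - sqrt(5))*conj(-1/2 + sqrt(5)/2) + 5*(-2)*conj(0) + 5*(-4)*conj(0)]
      = (1/20)[(24) + (-4) + (7 - 3*sqrt(5)) + (-7 - 3*sqrt(5)) + (3*sqrt(5) + 7) + (-7 + 3*sqrt(5)) + (0) + (0)] = 20/20 = 1
  <chi_rho, chi_8> = (1/20)[1*(12)*conj(2) + 1*(2)*conj(2) + 2*(2 - sqrt(5))*conj(-sqrt(5)/2 - 1/2) + 2*(2 + sqrt(5))*conj(-1/2 + sqrt(5)/2) + 2*(2 + sqrt(5))*conj(-1/2 + sqrt(5)/2) + 2*(2 - sqrt(5))*conj(-sqrt(5)/2 - 1/2) + 5*(-2)*conj(0) + 5*(-4)*conj(0)]
      = (1/20)[(24) + (4) + (3 - sqrt(5)) + (sqrt(5) + 3) + (sqrt(5) + 3) + (3 - sqrt(5)) + (0) + (0)] = 40/20 = 2
Dimension check: dim(rho) = sum (mult * dim) = 0*1 + 3*1 + 1*1 + 0*1 + 1*2 + 0*2 + 1*2 + 2*2 = 12 = chi_rho(e) = 12.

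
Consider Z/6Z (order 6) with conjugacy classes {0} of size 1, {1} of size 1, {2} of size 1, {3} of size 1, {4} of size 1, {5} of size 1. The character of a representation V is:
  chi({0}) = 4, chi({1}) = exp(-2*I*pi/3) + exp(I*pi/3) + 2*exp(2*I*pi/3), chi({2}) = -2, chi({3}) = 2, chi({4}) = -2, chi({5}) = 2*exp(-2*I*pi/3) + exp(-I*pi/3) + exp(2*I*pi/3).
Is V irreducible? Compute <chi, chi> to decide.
Not irreducible (reducible): <chi, chi> = 6 > 1.

Solution. <chi, chi> = (1/|G|) sum_C |C| * |chi(C)|^2 = (1/6)[1*|4|^2 + 1*|exp(-2*I*pi/3) + exp(I*pi/3) + 2*exp(2*I*pi/3)|^2 + 1*|-2|^2 + 1*|2|^2 + 1*|-2|^2 + 1*|2*exp(-2*I*pi/3) + exp(-I*pi/3) + exp(2*I*pi/3)|^2]
  = (1/6)[(16) + (4) + (4) + (4) + (4) + (4)] = 36/6 = 6.
(Exp terms are combined using exp(i*s)*conj(exp(i*t)) = exp(i*(s-t)), and sums of them are collapsed using the identity that for every m > 1 the m distinct m-th roots of unity sum to 0, e.g. 1 + exp(2*I*pi/3) + exp(-2*I*pi/3) = 0.)
A character is irreducible iff <chi, chi> = 1, so this representation is reducible.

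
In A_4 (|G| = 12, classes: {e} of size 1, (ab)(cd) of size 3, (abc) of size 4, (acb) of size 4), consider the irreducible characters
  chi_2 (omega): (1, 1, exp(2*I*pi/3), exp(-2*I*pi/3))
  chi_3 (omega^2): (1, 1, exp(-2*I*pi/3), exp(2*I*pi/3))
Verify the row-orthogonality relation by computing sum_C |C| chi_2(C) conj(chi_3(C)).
Sum = 0; so <chi_2, chi_3> = 0 (distinct irreducibles are orthogonal).

Compute term by term over conjugacy classes (|C| * chi_2(C) * conj(chi_3(C))):
  1*(1)*conj(1) + 3*(1)*conj(1) + 4*(exp(2*I*pi/3))*conj(exp(-2*I*pi/3)) + 4*(exp(-2*I*pi/3))*conj(exp(2*I*pi/3))
  = (1) + (3) + (4*exp(-2*I*pi/3)) + (4*exp(2*I*pi/3))
  = 0.
(Exp terms are combined using exp(i*s)*conj(exp(i*t)) = exp(i*(s-t)), and sums of them are collapsed using the identity that for every m > 1 the m distinct m-th roots of unity sum to 0, e.g. 1 + exp(2*I*pi/3) + exp(-2*I*pi/3) = 0.)
Dividing by |G| = 12 gives 0/12 = 0, matching the row-orthogonality relation <chi_2, chi_3> = [chi_2 = chi_3].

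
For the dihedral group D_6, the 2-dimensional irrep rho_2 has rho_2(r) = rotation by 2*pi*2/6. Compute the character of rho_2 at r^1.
chi_{rho_2}(r^1) = 2*cos(2*pi*2*1/6) = -1

Argument: rho_2(r^1) is rotation by angle 2*pi*2*1/6, whose trace is 2*cos(2*pi*2*1/6) = -1.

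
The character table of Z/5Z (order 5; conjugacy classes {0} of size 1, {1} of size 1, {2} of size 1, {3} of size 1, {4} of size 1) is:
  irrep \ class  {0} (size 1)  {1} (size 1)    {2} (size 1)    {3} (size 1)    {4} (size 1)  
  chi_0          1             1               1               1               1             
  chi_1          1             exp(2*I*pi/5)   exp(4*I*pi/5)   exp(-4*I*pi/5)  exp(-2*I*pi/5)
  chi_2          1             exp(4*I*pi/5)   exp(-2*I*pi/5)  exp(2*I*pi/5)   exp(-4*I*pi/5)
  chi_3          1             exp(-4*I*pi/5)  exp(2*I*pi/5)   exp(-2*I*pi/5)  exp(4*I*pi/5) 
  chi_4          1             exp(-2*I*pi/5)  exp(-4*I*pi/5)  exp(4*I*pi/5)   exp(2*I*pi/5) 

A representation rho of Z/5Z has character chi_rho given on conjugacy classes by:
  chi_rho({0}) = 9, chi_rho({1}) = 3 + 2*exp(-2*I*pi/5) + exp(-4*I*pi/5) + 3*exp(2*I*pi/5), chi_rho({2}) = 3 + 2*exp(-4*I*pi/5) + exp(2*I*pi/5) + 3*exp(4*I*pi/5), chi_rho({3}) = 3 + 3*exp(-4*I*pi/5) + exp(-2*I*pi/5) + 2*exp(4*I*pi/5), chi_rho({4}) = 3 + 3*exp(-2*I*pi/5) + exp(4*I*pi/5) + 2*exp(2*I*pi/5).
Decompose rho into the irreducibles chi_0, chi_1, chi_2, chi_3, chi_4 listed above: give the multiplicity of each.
Multiplicities: chi_0: 3, chi_1: 3, chi_2: 0, chi_3: 1, chi_4: 2.

Explanation: Use <chi_rho, chi> = (1/|G|) sum_C |C| * chi_rho(C) * conj(chi(C)) with |G| = 5 for each irreducible chi in the table:
  <chi_rho, chi_0> = (1/5)[1*(9)*conj(1) + 1*(3 + 2*exp(-2*I*pi/5) + exp(-4*I*pi/5) + 3*exp(2*I*pi/5))*conj(1) + 1*(3 + 2*exp(-4*I*pi/5) + exp(2*I*pi/5) + 3*exp(4*I*pi/5))*conj(1) + 1*(3 + 3*exp(-4*I*pi/5) + exp(-2*I*pi/5) + 2*exp(4*I*pi/5))*conj(1) + 1*(3 + 3*exp(-2*I*pi/5) + exp(4*I*pi/5) + 2*exp(2*I*pi/5))*conj(1)]
      = (1/5)[(9) + (3 + 2*exp(-2*I*pi/5) + exp(-4*I*pi/5) + 3*exp(2*I*pi/5)) + (3 + 2*exp(-4*I*pi/5) + exp(2*I*pi/5) + 3*exp(4*I*pi/5)) + (3 + 3*exp(-4*I*pi/5) + exp(-2*I*pi/5) + 2*exp(4*I*pi/5)) + (3 + 3*exp(-2*I*pi/5) + exp(4*I*pi/5) + 2*exp(2*I*pi/5))] = 15/5 = 3
  <chi_rho, chi_1> = (1/5)[1*(9)*conj(1) + 1*(3 + 2*exp(-2*I*pi/5) + exp(-4*I*pi/5) + 3*exp(2*I*pi/5))*conj(exp(2*I*pi/5)) + 1*(3 + 2*exp(-4*I*pi/5) + exp(2*I*pi/5) + 3*exp(4*I*pi/5))*conj(exp(4*I*pi/5)) + 1*(3 + 3*exp(-4*I*pi/5) + exp(-2*I*pi/5) + 2*exp(4*I*pi/5))*conj(exp(-4*I*pi/5)) + 1*(3 + 3*exp(-2*I*pi/5) + exp(4*I*pi/5) + 2*exp(2*I*pi/5))*conj(exp(-2*I*pi/5))]
      = (1/5)[(9) + (3 + 3*exp(-2*I*pi/5) + 2*exp(-4*I*pi/5) + exp(4*I*pi/5)) + (3 + 3*exp(-4*I*pi/5) + exp(-2*I*pi/5) + 2*exp(2*I*pi/5)) + (3 + 2*exp(-2*I*pi/5) + exp(2*I*pi/5) + 3*exp(4*I*pi/5)) + (3 + exp(-4*I*pi/5) + 2*exp(4*I*pi/5) + 3*exp(2*I*pi/5))] = 15/5 = 3
  <chi_rho, chi_2> = (1/5)[1*(9)*conj(1) + 1*(3 + 2*exp(-2*I*pi/5) + exp(-4*I*pi/5) + 3*exp(2*I*pi/5))*conj(exp(4*I*pi/5)) + 1*(3 + 2*exp(-4*I*pi/5) + exp(2*I*pi/5) + 3*exp(4*I*pi/5))*conj(exp(-2*I*pi/5)) + 1*(3 + 3*exp(-4*I*pi/5) + exp(-2*I*pi/5) + 2*exp(4*I*pi/5))*conj(exp(2*I*pi/5)) + 1*(3 + 3*exp(-2*I*pi/5) + exp(4*I*pi/5) + 2*exp(2*I*pi/5))*conj(exp(-4*I*pi/5))]
      = (1/5)[(9) + (3*exp(-2*I*pi/5) + 3*exp(-4*I*pi/5) + exp(2*I*pi/5) + 2*exp(4*I*pi/5)) + (2*exp(-2*I*pi/5) + 3*exp(-4*I*pi/5) + exp(4*I*pi/5) + 3*exp(2*I*pi/5)) + (3*exp(-2*I*pi/5) + exp(-4*I*pi/5) + 3*exp(4*I*pi/5) + 2*exp(2*I*pi/5)) + (2*exp(-4*I*pi/5) + exp(-2*I*pi/5) + 3*exp(4*I*pi/5) + 3*exp(2*I*pi/5))] = 0/5 = 0
  <chi_rho, chi_3> = (1/5)[1*(9)*conj(1) + 1*(3 + 2*exp(-2*I*pi/5) + exp(-4*I*pi/5) + 3*exp(2*I*pi/5))*conj(exp(-4*I*pi/5)) + 1*(3 + 2*exp(-4*I*pi/5) + exp(2*I*pi/5) + 3*exp(4*I*pi/5))*conj(exp(2*I*pi/5)) + 1*(3 + 3*exp(-4*I*pi/5) + exp(-2*I*pi/5) + 2*exp(4*I*pi/5))*conj(exp(-2*I*pi/5)) + 1*(3 + 3*exp(-2*I*pi/5) + exp(4*I*pi/5) + 2*exp(2*I*pi/5))*conj(exp(4*I*pi/5))]
      = (1/5)[(9) + (1 + 3*exp(-4*I*pi/5) + 3*exp(4*I*pi/5) + 2*exp(2*I*pi/5)) + (1 + 3*exp(-2*I*pi/5) + 2*exp(4*I*pi/5) + 3*exp(2*I*pi/5)) + (1 + 3*exp(-2*I*pi/5) + 2*exp(-4*I*pi/5) + 3*exp(2*I*pi/5)) + (1 + 2*exp(-2*I*pi/5) + 3*exp(-4*I*pi/5) + 3*exp(4*I*pi/5))] = 5/5 = 1
  <chi_rho, chi_4> = (1/5)[1*(9)*conj(1) + 1*(3 + 2*exp(-2*I*pi/5) + exp(-4*I*pi/5) + 3*exp(2*I*pi/5))*conj(exp(-2*I*pi/5)) + 1*(3 + 2*exp(-4*I*pi/5) + exp(2*I*pi/5) + 3*exp(4*I*pi/5))*conj(exp(-4*I*pi/5)) + 1*(3 + 3*exp(-4*I*pi/5) + exp(-2*I*pi/5) + 2*exp(4*I*pi/5))*conj(exp(4*I*pi/5)) + 1*(3 + 3*exp(-2*I*pi/5) + exp(4*I*pi/5) + 2*exp(2*I*pi/5))*conj(exp(2*I*pi/5))]
      = (1/5)[(9) + (2 + exp(-2*I*pi/5) + 3*exp(4*I*pi/5) + 3*exp(2*I*pi/5)) + (2 + 3*exp(-2*I*pi/5) + exp(-4*I*pi/5) + 3*exp(4*I*pi/5)) + (2 + 3*exp(-4*I*pi/5) + exp(4*I*pi/5) + 3*exp(2*I*pi/5)) + (2 + 3*exp(-2*I*pi/5) + 3*exp(-4*I*pi/5) + exp(2*I*pi/5))] = 10/5 = 2
(Exp terms are combined using exp(i*s)*conj(exp(i*t)) = exp(i*(s-t)), and sums of them are collapsed using the identity that for every m > 1 the m distinct m-th roots of unity sum to 0, e.g. 1 + exp(2*I*pi/3) + exp(-2*I*pi/3) = 0.)
Dimension check: dim(rho) = sum (mult * dim) = 3*1 + 3*1 + 0*1 + 1*1 + 2*1 = 9 = chi_rho(e) = 9.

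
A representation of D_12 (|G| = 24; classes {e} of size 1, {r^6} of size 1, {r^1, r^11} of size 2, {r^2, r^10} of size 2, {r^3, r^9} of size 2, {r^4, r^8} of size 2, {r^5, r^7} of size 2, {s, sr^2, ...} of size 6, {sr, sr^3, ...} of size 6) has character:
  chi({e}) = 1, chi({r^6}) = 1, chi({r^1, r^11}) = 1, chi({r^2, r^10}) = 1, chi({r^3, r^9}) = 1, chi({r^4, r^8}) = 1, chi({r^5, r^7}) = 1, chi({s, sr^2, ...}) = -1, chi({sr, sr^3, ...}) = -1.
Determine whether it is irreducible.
Irreducible: <chi, chi> = 1.

Details: <chi, chi> = (1/|G|) sum_C |C| * |chi(C)|^2 = (1/24)[1*|1|^2 + 1*|1|^2 + 2*|1|^2 + 2*|1|^2 + 2*|1|^2 + 2*|1|^2 + 2*|1|^2 + 6*|-1|^2 + 6*|-1|^2]
  = (1/24)[(1) + (1) + (2) + (2) + (2) + (2) + (2) + (6) + (6)] = 24/24 = 1.
A character is irreducible iff <chi, chi> = 1, so this representation is irreducible.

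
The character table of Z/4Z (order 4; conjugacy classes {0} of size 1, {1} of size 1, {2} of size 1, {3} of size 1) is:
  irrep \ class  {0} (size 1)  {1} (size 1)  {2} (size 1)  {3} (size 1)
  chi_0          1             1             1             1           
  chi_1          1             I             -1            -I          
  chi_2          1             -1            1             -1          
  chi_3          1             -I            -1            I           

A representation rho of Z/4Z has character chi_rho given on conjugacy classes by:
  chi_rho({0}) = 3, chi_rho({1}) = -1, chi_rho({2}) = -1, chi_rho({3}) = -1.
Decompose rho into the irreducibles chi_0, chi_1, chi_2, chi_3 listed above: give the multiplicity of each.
Multiplicities: chi_0: 0, chi_1: 1, chi_2: 1, chi_3: 1.

Working: Use <chi_rho, chi> = (1/|G|) sum_C |C| * chi_rho(C) * conj(chi(C)) with |G| = 4 for each irreducible chi in the table:
  <chi_rho, chi_0> = (1/4)[1*(3)*conj(1) + 1*(-1)*conj(1) + 1*(-1)*conj(1) + 1*(-1)*conj(1)]
      = (1/4)[(3) + (-1) + (-1) + (-1)] = 0/4 = 0
  <chi_rho, chi_1> = (1/4)[1*(3)*conj(1) + 1*(-1)*conj(I) + 1*(-1)*conj(-1) + 1*(-1)*conj(-I)]
      = (1/4)[(3) + (I) + (1) + (-I)] = 4/4 = 1
  <chi_rho, chi_2> = (1/4)[1*(3)*conj(1) + 1*(-1)*conj(-1) + 1*(-1)*conj(1) + 1*(-1)*conj(-1)]
      = (1/4)[(3) + (1) + (-1) + (1)] = 4/4 = 1
  <chi_rho, chi_3> = (1/4)[1*(3)*conj(1) + 1*(-1)*conj(-I) + 1*(-1)*conj(-1) + 1*(-1)*conj(I)]
      = (1/4)[(3) + (-I) + (1) + (I)] = 4/4 = 1
(Exp terms are combined using exp(i*s)*conj(exp(i*t)) = exp(i*(s-t)), and sums of them are collapsed using the identity that for every m > 1 the m distinct m-th roots of unity sum to 0, e.g. 1 + exp(2*I*pi/3) + exp(-2*I*pi/3) = 0.)
Dimension check: dim(rho) = sum (mult * dim) = 0*1 + 1*1 + 1*1 + 1*1 = 3 = chi_rho(e) = 3.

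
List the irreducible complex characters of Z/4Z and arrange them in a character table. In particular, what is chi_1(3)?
Character table of Z/4Z (irreps indexed chi_0,...,chi_3 with chi_k(m) = zeta_4^(k*m), zeta_4 = exp(2*pi*i/4)):
  irrep \ class  {0} (size 1)  {1} (size 1)  {2} (size 1)  {3} (size 1)
  chi_0          1             1             1             1           
  chi_1          1             I             -1            -I          
  chi_2          1             -1            1             -1          
  chi_3          1             -I            -1            I           

Spot check: chi_1(3) = zeta_4^(1*3) = zeta_4^3 = -I.

Working: Z/4Z is abelian, so all 4 irreducible complex representations are 1-dimensional. They are given by chi_k(m) = zeta_4^(k*m) for k = 0,...,3. Row orthogonality: sum_m chi_k(m) conj(chi_l(m)) = 4 * [k = l].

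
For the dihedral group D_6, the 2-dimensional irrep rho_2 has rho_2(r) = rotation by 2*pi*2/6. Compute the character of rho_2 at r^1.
chi_{rho_2}(r^1) = 2*cos(2*pi*2*1/6) = -1

Details: rho_2(r^1) is rotation by angle 2*pi*2*1/6, whose trace is 2*cos(2*pi*2*1/6) = -1.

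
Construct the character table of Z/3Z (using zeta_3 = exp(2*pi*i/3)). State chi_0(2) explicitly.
Character table of Z/3Z (irreps indexed chi_0,...,chi_2 with chi_k(m) = zeta_3^(k*m), zeta_3 = exp(2*pi*i/3)):
  irrep \ class  {0} (size 1)  {1} (size 1)    {2} (size 1)  
  chi_0          1             1               1             
  chi_1          1             exp(2*I*pi/3)   exp(-2*I*pi/3)
  chi_2          1             exp(-2*I*pi/3)  exp(2*I*pi/3) 

Spot check: chi_0(2) = zeta_3^(0*2) = zeta_3^0 = 1.

Proof sketch: Z/3Z is abelian, so all 3 irreducible complex representations are 1-dimensional. They are given by chi_k(m) = zeta_3^(k*m) for k = 0,...,2. Row orthogonality: sum_m chi_k(m) conj(chi_l(m)) = 3 * [k = l].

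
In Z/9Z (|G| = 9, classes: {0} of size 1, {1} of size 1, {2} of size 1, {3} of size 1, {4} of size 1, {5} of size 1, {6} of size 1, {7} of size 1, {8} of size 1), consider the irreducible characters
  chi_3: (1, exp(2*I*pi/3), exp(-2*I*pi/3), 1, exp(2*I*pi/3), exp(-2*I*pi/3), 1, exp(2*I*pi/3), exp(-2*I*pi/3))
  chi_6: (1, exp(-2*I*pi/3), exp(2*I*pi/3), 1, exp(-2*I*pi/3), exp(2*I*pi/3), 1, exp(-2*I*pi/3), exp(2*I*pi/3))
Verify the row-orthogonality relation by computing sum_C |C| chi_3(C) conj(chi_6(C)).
Sum = 0; so <chi_3, chi_6> = 0 (distinct irreducibles are orthogonal).

Details: Compute term by term over conjugacy classes (|C| * chi_3(C) * conj(chi_6(C))):
  1*(1)*conj(1) + 1*(exp(2*I*pi/3))*conj(exp(-2*I*pi/3)) + 1*(exp(-2*I*pi/3))*conj(exp(2*I*pi/3)) + 1*(1)*conj(1) + 1*(exp(2*I*pi/3))*conj(exp(-2*I*pi/3)) + 1*(exp(-2*I*pi/3))*conj(exp(2*I*pi/3)) + 1*(1)*conj(1) + 1*(exp(2*I*pi/3))*conj(exp(-2*I*pi/3)) + 1*(exp(-2*I*pi/3))*conj(exp(2*I*pi/3))
  = (1) + (exp(-2*I*pi/3)) + (exp(2*I*pi/3)) + (1) + (exp(-2*I*pi/3)) + (exp(2*I*pi/3)) + (1) + (exp(-2*I*pi/3)) + (exp(2*I*pi/3))
  = 0.
(Exp terms are combined using exp(i*s)*conj(exp(i*t)) = exp(i*(s-t)), and sums of them are collapsed using the identity that for every m > 1 the m distinct m-th roots of unity sum to 0, e.g. 1 + exp(2*I*pi/3) + exp(-2*I*pi/3) = 0.)
Dividing by |G| = 9 gives 0/9 = 0, matching the row-orthogonality relation <chi_3, chi_6> = [chi_3 = chi_6].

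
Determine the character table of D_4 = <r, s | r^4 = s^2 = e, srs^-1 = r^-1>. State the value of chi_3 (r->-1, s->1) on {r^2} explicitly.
Conjugacy classes: {e} of size 1, {r^2} of size 1, {r^1, r^3} of size 2, {s, sr^2, ...} of size 2, {sr, sr^3, ...} of size 2.
Character table:
  irrep \ class              {e} (size 1)  {r^2} (size 1)  {r^1, r^3} (size 2)  {s, sr^2, ...} (size 2)  {sr, sr^3, ...} (size 2)
  chi_1 (triv)               1             1               1                    1                        1                       
  chi_2 (sign: r->1, s->-1)  1             1               1                    -1                       -1                      
  chi_3 (r->-1, s->1)        1             1               -1                   1                        -1                      
  chi_4 (r->-1, s->-1)       1             1               -1                   -1                       1                       
  chi_5 (2d, j=1)            2             -2              0                    0                        0                       

Spot check: chi_3 (r->-1, s->1) on {r^2} = 1.

Proof sketch: D_4 has order 2*4 = 8 with 5 conjugacy classes, hence 5 irreducibles. Sum of squared dims 1 + 1 + 1 + 1 + 4 = 8 = |G|. Linear characters come from the abelianisation; the 2-dimensional irreps have character r^k -> 2*cos(2*pi*j*k/4), reflections -> 0.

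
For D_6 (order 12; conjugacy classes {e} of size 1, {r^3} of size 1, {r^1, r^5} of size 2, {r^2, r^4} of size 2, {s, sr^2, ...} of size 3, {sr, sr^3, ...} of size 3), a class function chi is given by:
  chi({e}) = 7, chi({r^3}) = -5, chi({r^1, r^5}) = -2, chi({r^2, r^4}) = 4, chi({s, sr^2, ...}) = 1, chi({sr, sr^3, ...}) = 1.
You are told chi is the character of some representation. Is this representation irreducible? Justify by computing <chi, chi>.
Not irreducible (reducible): <chi, chi> = 10 > 1.

Derivation: <chi, chi> = (1/|G|) sum_C |C| * |chi(C)|^2 = (1/12)[1*|7|^2 + 1*|-5|^2 + 2*|-2|^2 + 2*|4|^2 + 3*|1|^2 + 3*|1|^2]
  = (1/12)[(49) + (25) + (8) + (32) + (3) + (3)] = 120/12 = 10.
A character is irreducible iff <chi, chi> = 1, so this representation is reducible.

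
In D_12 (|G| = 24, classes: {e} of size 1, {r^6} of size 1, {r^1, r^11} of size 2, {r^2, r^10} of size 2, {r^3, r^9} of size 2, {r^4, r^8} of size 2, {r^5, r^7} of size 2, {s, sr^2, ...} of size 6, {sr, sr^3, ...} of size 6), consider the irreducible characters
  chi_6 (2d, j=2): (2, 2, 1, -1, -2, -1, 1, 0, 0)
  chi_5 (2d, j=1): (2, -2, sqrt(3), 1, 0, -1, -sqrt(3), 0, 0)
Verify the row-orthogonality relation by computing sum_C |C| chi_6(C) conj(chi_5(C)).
Sum = 0; so <chi_6, chi_5> = 0 (distinct irreducibles are orthogonal).

Derivation: Compute term by term over conjugacy classes (|C| * chi_6(C) * conj(chi_5(C))):
  1*(2)*conj(2) + 1*(2)*conj(-2) + 2*(1)*conj(sqrt(3)) + 2*(-1)*conj(1) + 2*(-2)*conj(0) + 2*(-1)*conj(-1) + 2*(1)*conj(-sqrt(3)) + 6*(0)*conj(0) + 6*(0)*conj(0)
  = (4) + (-4) + (2*sqrt(3)) + (-2) + (0) + (2) + (-2*sqrt(3)) + (0) + (0)
  = 0.
Dividing by |G| = 24 gives 0/24 = 0, matching the row-orthogonality relation <chi_6, chi_5> = [chi_6 = chi_5].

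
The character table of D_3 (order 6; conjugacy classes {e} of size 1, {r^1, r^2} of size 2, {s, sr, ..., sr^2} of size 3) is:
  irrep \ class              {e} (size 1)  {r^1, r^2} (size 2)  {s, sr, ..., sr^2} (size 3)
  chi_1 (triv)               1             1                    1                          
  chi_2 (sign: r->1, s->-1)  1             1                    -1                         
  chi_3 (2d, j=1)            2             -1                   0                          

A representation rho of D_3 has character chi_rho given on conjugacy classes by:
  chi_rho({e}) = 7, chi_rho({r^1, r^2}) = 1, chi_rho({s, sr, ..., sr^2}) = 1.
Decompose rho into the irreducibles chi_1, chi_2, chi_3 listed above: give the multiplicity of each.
Multiplicities: chi_1: 2, chi_2: 1, chi_3: 2.

Use <chi_rho, chi> = (1/|G|) sum_C |C| * chi_rho(C) * conj(chi(C)) with |G| = 6 for each irreducible chi in the table:
  <chi_rho, chi_1> = (1/6)[1*(7)*conj(1) + 2*(1)*conj(1) + 3*(1)*conj(1)]
      = (1/6)[(7) + (2) + (3)] = 12/6 = 2
  <chi_rho, chi_2> = (1/6)[1*(7)*conj(1) + 2*(1)*conj(1) + 3*(1)*conj(-1)]
      = (1/6)[(7) + (2) + (-3)] = 6/6 = 1
  <chi_rho, chi_3> = (1/6)[1*(7)*conj(2) + 2*(1)*conj(-1) + 3*(1)*conj(0)]
      = (1/6)[(14) + (-2) + (0)] = 12/6 = 2
Dimension check: dim(rho) = sum (mult * dim) = 2*1 + 1*1 + 2*2 = 7 = chi_rho(e) = 7.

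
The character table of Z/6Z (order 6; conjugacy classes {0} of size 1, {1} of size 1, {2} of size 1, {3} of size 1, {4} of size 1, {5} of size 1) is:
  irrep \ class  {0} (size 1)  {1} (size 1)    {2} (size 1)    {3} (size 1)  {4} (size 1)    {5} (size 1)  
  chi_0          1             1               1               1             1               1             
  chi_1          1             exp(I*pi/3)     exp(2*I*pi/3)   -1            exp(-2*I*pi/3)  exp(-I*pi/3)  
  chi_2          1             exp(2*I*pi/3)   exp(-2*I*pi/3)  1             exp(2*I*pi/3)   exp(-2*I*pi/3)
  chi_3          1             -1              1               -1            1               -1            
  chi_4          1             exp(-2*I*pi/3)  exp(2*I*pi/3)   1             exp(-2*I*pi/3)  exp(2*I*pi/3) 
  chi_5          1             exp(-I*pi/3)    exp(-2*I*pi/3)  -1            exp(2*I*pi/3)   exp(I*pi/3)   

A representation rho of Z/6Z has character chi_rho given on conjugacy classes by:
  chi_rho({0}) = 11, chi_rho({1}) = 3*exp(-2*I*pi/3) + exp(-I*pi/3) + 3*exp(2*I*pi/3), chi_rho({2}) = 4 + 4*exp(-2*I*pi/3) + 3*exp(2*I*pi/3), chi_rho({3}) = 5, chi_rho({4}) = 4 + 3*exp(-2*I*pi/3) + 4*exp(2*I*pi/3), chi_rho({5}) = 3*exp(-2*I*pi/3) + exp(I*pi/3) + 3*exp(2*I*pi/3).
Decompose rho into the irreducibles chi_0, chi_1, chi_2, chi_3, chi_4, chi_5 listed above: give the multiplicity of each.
Multiplicities: chi_0: 2, chi_1: 0, chi_2: 3, chi_3: 2, chi_4: 3, chi_5: 1.

Explanation: Use <chi_rho, chi> = (1/|G|) sum_C |C| * chi_rho(C) * conj(chi(C)) with |G| = 6 for each irreducible chi in the table:
  <chi_rho, chi_0> = (1/6)[1*(11)*conj(1) + 1*(3*exp(-2*I*pi/3) + exp(-I*pi/3) + 3*exp(2*I*pi/3))*conj(1) + 1*(4 + 4*exp(-2*I*pi/3) + 3*exp(2*I*pi/3))*conj(1) + 1*(5)*conj(1) + 1*(4 + 3*exp(-2*I*pi/3) + 4*exp(2*I*pi/3))*conj(1) + 1*(3*exp(-2*I*pi/3) + exp(I*pi/3) + 3*exp(2*I*pi/3))*conj(1)]
      = (1/6)[(11) + (3*exp(-2*I*pi/3) + exp(-I*pi/3) + 3*exp(2*I*pi/3)) + (4 + 4*exp(-2*I*pi/3) + 3*exp(2*I*pi/3)) + (5) + (4 + 3*exp(-2*I*pi/3) + 4*exp(2*I*pi/3)) + (3*exp(-2*I*pi/3) + exp(I*pi/3) + 3*exp(2*I*pi/3))] = 12/6 = 2
  <chi_rho, chi_1> = (1/6)[1*(11)*conj(1) + 1*(3*exp(-2*I*pi/3) + exp(-I*pi/3) + 3*exp(2*I*pi/3))*conj(exp(I*pi/3)) + 1*(4 + 4*exp(-2*I*pi/3) + 3*exp(2*I*pi/3))*conj(exp(2*I*pi/3)) + 1*(5)*conj(-1) + 1*(4 + 3*exp(-2*I*pi/3) + 4*exp(2*I*pi/3))*conj(exp(-2*I*pi/3)) + 1*(3*exp(-2*I*pi/3) + exp(I*pi/3) + 3*exp(2*I*pi/3))*conj(exp(-I*pi/3))]
      = (1/6)[(11) + (-3 + exp(-2*I*pi/3) + 3*exp(I*pi/3)) + (-1) + (-5) + (-1) + (-3 + 3*exp(-I*pi/3) + exp(2*I*pi/3))] = 0/6 = 0
  <chi_rho, chi_2> = (1/6)[1*(11)*conj(1) + 1*(3*exp(-2*I*pi/3) + exp(-I*pi/3) + 3*exp(2*I*pi/3))*conj(exp(2*I*pi/3)) + 1*(4 + 4*exp(-2*I*pi/3) + 3*exp(2*I*pi/3))*conj(exp(-2*I*pi/3)) + 1*(5)*conj(1) + 1*(4 + 3*exp(-2*I*pi/3) + 4*exp(2*I*pi/3))*conj(exp(2*I*pi/3)) + 1*(3*exp(-2*I*pi/3) + exp(I*pi/3) + 3*exp(2*I*pi/3))*conj(exp(-2*I*pi/3))]
      = (1/6)[(11) + (2 + 3*exp(2*I*pi/3)) + (4 + 3*exp(-2*I*pi/3) + 4*exp(2*I*pi/3)) + (5) + (4 + 4*exp(-2*I*pi/3) + 3*exp(2*I*pi/3)) + (2 + 3*exp(-2*I*pi/3))] = 18/6 = 3
  <chi_rho, chi_3> = (1/6)[1*(11)*conj(1) + 1*(3*exp(-2*I*pi/3) + exp(-I*pi/3) + 3*exp(2*I*pi/3))*conj(-1) + 1*(4 + 4*exp(-2*I*pi/3) + 3*exp(2*I*pi/3))*conj(1) + 1*(5)*conj(-1) + 1*(4 + 3*exp(-2*I*pi/3) + 4*exp(2*I*pi/3))*conj(1) + 1*(3*exp(-2*I*pi/3) + exp(I*pi/3) + 3*exp(2*I*pi/3))*conj(-1)]
      = (1/6)[(11) + (-3*exp(2*I*pi/3) - exp(-I*pi/3) - 3*exp(-2*I*pi/3)) + (4 + 4*exp(-2*I*pi/3) + 3*exp(2*I*pi/3)) + (-5) + (4 + 3*exp(-2*I*pi/3) + 4*exp(2*I*pi/3)) + (-3*exp(2*I*pi/3) - exp(I*pi/3) - 3*exp(-2*I*pi/3))] = 12/6 = 2
  <chi_rho, chi_4> = (1/6)[1*(11)*conj(1) + 1*(3*exp(-2*I*pi/3) + exp(-I*pi/3) + 3*exp(2*I*pi/3))*conj(exp(-2*I*pi/3)) + 1*(4 + 4*exp(-2*I*pi/3) + 3*exp(2*I*pi/3))*conj(exp(2*I*pi/3)) + 1*(5)*conj(1) + 1*(4 + 3*exp(-2*I*pi/3) + 4*exp(2*I*pi/3))*conj(exp(-2*I*pi/3)) + 1*(3*exp(-2*I*pi/3) + exp(I*pi/3) + 3*exp(2*I*pi/3))*conj(exp(2*I*pi/3))]
      = (1/6)[(11) + (3 + 3*exp(-2*I*pi/3) + exp(I*pi/3)) + (-1) + (5) + (-1) + (3 + exp(-I*pi/3) + 3*exp(2*I*pi/3))] = 18/6 = 3
  <chi_rho, chi_5> = (1/6)[1*(11)*conj(1) + 1*(3*exp(-2*I*pi/3) + exp(-I*pi/3) + 3*exp(2*I*pi/3))*conj(exp(-I*pi/3)) + 1*(4 + 4*exp(-2*I*pi/3) + 3*exp(2*I*pi/3))*conj(exp(-2*I*pi/3)) + 1*(5)*conj(-1) + 1*(4 + 3*exp(-2*I*pi/3) + 4*exp(2*I*pi/3))*conj(exp(2*I*pi/3)) + 1*(3*exp(-2*I*pi/3) + exp(I*pi/3) + 3*exp(2*I*pi/3))*conj(exp(I*pi/3))]
      = (1/6)[(11) + (-2 + 3*exp(-I*pi/3)) + (4 + 3*exp(-2*I*pi/3) + 4*exp(2*I*pi/3)) + (-5) + (4 + 4*exp(-2*I*pi/3) + 3*exp(2*I*pi/3)) + (-2 + 3*exp(I*pi/3))] = 6/6 = 1
(Exp terms are combined using exp(i*s)*conj(exp(i*t)) = exp(i*(s-t)), and sums of them are collapsed using the identity that for every m > 1 the m distinct m-th roots of unity sum to 0, e.g. 1 + exp(2*I*pi/3) + exp(-2*I*pi/3) = 0.)
Dimension check: dim(rho) = sum (mult * dim) = 2*1 + 0*1 + 3*1 + 2*1 + 3*1 + 1*1 = 11 = chi_rho(e) = 11.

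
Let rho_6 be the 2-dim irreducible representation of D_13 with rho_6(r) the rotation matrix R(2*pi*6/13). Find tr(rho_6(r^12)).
chi_{rho_6}(r^12) = 2*cos(2*pi*6*12/13) = -2*cos(pi/13)

Argument: rho_6(r^12) is rotation by angle 2*pi*6*12/13, whose trace is 2*cos(2*pi*6*12/13) = -2*cos(pi/13).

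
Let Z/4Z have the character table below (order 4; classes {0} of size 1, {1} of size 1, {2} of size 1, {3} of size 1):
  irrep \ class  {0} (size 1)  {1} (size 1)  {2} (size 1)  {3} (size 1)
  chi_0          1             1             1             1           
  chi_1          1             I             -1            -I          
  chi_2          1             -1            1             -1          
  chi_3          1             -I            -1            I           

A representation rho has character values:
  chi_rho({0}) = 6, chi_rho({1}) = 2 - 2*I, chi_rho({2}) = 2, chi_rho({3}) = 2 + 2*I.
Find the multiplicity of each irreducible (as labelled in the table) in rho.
Multiplicities: chi_0: 3, chi_1: 0, chi_2: 1, chi_3: 2.

Argument: Use <chi_rho, chi> = (1/|G|) sum_C |C| * chi_rho(C) * conj(chi(C)) with |G| = 4 for each irreducible chi in the table:
  <chi_rho, chi_0> = (1/4)[1*(6)*conj(1) + 1*(2 - 2*I)*conj(1) + 1*(2)*conj(1) + 1*(2 + 2*I)*conj(1)]
      = (1/4)[(6) + (2 - 2*I) + (2) + (2 + 2*I)] = 12/4 = 3
  <chi_rho, chi_1> = (1/4)[1*(6)*conj(1) + 1*(2 - 2*I)*conj(I) + 1*(2)*conj(-1) + 1*(2 + 2*I)*conj(-I)]
      = (1/4)[(6) + (-2 - 2*I) + (-2) + (-2 + 2*I)] = 0/4 = 0
  <chi_rho, chi_2> = (1/4)[1*(6)*conj(1) + 1*(2 - 2*I)*conj(-1) + 1*(2)*conj(1) + 1*(2 + 2*I)*conj(-1)]
      = (1/4)[(6) + (-2 + 2*I) + (2) + (-2 - 2*I)] = 4/4 = 1
  <chi_rho, chi_3> = (1/4)[1*(6)*conj(1) + 1*(2 - 2*I)*conj(-I) + 1*(2)*conj(-1) + 1*(2 + 2*I)*conj(I)]
      = (1/4)[(6) + (2 + 2*I) + (-2) + (2 - 2*I)] = 8/4 = 2
(Exp terms are combined using exp(i*s)*conj(exp(i*t)) = exp(i*(s-t)), and sums of them are collapsed using the identity that for every m > 1 the m distinct m-th roots of unity sum to 0, e.g. 1 + exp(2*I*pi/3) + exp(-2*I*pi/3) = 0.)
Dimension check: dim(rho) = sum (mult * dim) = 3*1 + 0*1 + 1*1 + 2*1 = 6 = chi_rho(e) = 6.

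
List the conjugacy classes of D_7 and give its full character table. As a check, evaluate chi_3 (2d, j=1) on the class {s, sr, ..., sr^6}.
Conjugacy classes: {e} of size 1, {r^1, r^6} of size 2, {r^2, r^5} of size 2, {r^3, r^4} of size 2, {s, sr, ..., sr^6} of size 7.
Character table:
  irrep \ class              {e} (size 1)  {r^1, r^6} (size 2)  {r^2, r^5} (size 2)  {r^3, r^4} (size 2)  {s, sr, ..., sr^6} (size 7)
  chi_1 (triv)               1             1                    1                    1                    1                          
  chi_2 (sign: r->1, s->-1)  1             1                    1                    1                    -1                         
  chi_3 (2d, j=1)            2             2*cos(2*pi/7)        -2*cos(3*pi/7)       -2*cos(pi/7)         0                          
  chi_4 (2d, j=2)            2             -2*cos(3*pi/7)       -2*cos(pi/7)         2*cos(2*pi/7)        0                          
  chi_5 (2d, j=3)            2             -2*cos(pi/7)         2*cos(2*pi/7)        -2*cos(3*pi/7)       0                          

Spot check: chi_3 (2d, j=1) on {s, sr, ..., sr^6} = 0.

Derivation: D_7 has order 2*7 = 14 with 5 conjugacy classes, hence 5 irreducibles. Sum of squared dims 1 + 1 + 4 + 4 + 4 = 14 = |G|. Linear characters come from the abelianisation; the 2-dimensional irreps have character r^k -> 2*cos(2*pi*j*k/7), reflections -> 0.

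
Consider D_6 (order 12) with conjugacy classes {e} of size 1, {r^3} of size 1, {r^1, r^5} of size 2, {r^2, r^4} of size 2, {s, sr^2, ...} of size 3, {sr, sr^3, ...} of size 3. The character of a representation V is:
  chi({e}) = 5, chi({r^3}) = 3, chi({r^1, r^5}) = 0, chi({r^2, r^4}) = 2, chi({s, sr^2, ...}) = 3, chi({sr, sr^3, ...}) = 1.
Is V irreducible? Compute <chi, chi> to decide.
Not irreducible (reducible): <chi, chi> = 6 > 1.

<chi, chi> = (1/|G|) sum_C |C| * |chi(C)|^2 = (1/12)[1*|5|^2 + 1*|3|^2 + 2*|0|^2 + 2*|2|^2 + 3*|3|^2 + 3*|1|^2]
  = (1/12)[(25) + (9) + (0) + (8) + (27) + (3)] = 72/12 = 6.
A character is irreducible iff <chi, chi> = 1, so this representation is reducible.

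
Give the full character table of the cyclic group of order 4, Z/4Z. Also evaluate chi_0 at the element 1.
Character table of Z/4Z (irreps indexed chi_0,...,chi_3 with chi_k(m) = zeta_4^(k*m), zeta_4 = exp(2*pi*i/4)):
  irrep \ class  {0} (size 1)  {1} (size 1)  {2} (size 1)  {3} (size 1)
  chi_0          1             1             1             1           
  chi_1          1             I             -1            -I          
  chi_2          1             -1            1             -1          
  chi_3          1             -I            -1            I           

Spot check: chi_0(1) = zeta_4^(0*1) = zeta_4^0 = 1.

Reasoning: Z/4Z is abelian, so all 4 irreducible complex representations are 1-dimensional. They are given by chi_k(m) = zeta_4^(k*m) for k = 0,...,3. Row orthogonality: sum_m chi_k(m) conj(chi_l(m)) = 4 * [k = l].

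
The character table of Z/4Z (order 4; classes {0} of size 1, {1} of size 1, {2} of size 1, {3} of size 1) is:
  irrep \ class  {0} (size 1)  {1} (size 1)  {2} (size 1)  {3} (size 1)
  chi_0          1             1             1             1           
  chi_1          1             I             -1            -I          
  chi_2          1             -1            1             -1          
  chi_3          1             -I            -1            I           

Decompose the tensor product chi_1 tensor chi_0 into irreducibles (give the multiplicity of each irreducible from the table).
chi_1 tensor chi_0 = chi_1 (all other irreducibles have multiplicity 0).

Justification: The character of a tensor product is the pointwise product (chi_1 * chi_0)(C) = chi_1(C) * chi_0(C):
  {0}: (1)*(1), {1}: (I)*(1), {2}: (-1)*(1), {3}: (-I)*(1)
so (chi_1 * chi_0) takes values
  {0} -> 1, {1} -> I, {2} -> -1, {3} -> -I.
Now take the inner product of this character with each irreducible chi from the table, <chi_1*chi_0, chi> = (1/4) sum_C |C| (chi_1*chi_0)(C) conj(chi(C)):
  <chi_1*chi_0, chi_0> = (1/4)[1*(1)*conj(1) + 1*(I)*conj(1) + 1*(-1)*conj(1) + 1*(-I)*conj(1)]
      = (1/4)[(1) + (I) + (-1) + (-I)] = 0/4 = 0
  <chi_1*chi_0, chi_1> = (1/4)[1*(1)*conj(1) + 1*(I)*conj(I) + 1*(-1)*conj(-1) + 1*(-I)*conj(-I)]
      = (1/4)[(1) + (1) + (1) + (1)] = 4/4 = 1
  <chi_1*chi_0, chi_2> = (1/4)[1*(1)*conj(1) + 1*(I)*conj(-1) + 1*(-1)*conj(1) + 1*(-I)*conj(-1)]
      = (1/4)[(1) + (-I) + (-1) + (I)] = 0/4 = 0
  <chi_1*chi_0, chi_3> = (1/4)[1*(1)*conj(1) + 1*(I)*conj(-I) + 1*(-1)*conj(-1) + 1*(-I)*conj(I)]
      = (1/4)[(1) + (-1) + (1) + (-1)] = 0/4 = 0
(Exp terms are combined using exp(i*s)*conj(exp(i*t)) = exp(i*(s-t)), and sums of them are collapsed using the identity that for every m > 1 the m distinct m-th roots of unity sum to 0, e.g. 1 + exp(2*I*pi/3) + exp(-2*I*pi/3) = 0.)
Hence the multiplicities are chi_1: 1. Dimension check: dim(chi_1)*dim(chi_0) = 1*1 = 1 and sum (mult * dim) = 1*1 = 1.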